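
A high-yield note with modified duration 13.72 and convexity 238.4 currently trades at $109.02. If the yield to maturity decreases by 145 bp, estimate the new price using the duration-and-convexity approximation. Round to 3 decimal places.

$133.441

Duration effect: -D_mod·Δy = -13.72 × (-0.0145) = +0.198940
Convexity effect: ½·C·(Δy)² = 0.5 × 238.4 × (-0.0145)² = +0.0250618
ΔP/P ≈ +0.198940 + 0.0250618 = +0.2240018
New price ≈ 109.02 × (1 + 0.2240018) = 133.440676236.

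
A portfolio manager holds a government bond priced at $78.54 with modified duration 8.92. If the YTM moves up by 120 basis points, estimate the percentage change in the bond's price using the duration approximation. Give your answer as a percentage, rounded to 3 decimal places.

-10.704%

Duration approximation: ΔP/P ≈ -D_mod · Δy = -8.92 × (+0.012) = -0.107040.
As a percentage: -10.7040%.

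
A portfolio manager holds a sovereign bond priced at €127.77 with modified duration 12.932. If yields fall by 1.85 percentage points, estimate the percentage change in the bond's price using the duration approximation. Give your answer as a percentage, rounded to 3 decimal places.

Duration approximation: ΔP/P ≈ -D_mod · Δy = -12.932 × (-0.0185) = +0.239242.
As a percentage: +23.9242%.

+23.924%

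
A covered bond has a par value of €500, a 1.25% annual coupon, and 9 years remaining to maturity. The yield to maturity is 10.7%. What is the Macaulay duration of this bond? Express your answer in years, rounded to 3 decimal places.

8.305 years

Periodic yield y = 0.107. Discount each cash flow and weight by its year:
  t   CF        PV=CF/(1+0.107)^t    t·PV
  1         6.25         5.6459         5.6459
  2         6.25         5.1002        10.2003
  3         6.25         4.6072        13.8216
  4         6.25         4.1619        16.6475
  5         6.25         3.7596        18.7980
  6         6.25         3.3962        20.3772
  7         6.25         3.0679        21.4756
  8         6.25         2.7714        22.1712
  9       506.25       202.7853     1,825.0676
  Σ                    235.2956     1,954.2050
Price P = Σ PV = 235.2956.
Macaulay duration = Σ(t·PV) / P = 1,954.2050 / 235.2956 = 8.30532 years.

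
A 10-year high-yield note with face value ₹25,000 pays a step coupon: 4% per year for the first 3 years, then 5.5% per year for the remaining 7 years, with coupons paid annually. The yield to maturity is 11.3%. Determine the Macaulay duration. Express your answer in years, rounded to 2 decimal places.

Periodic yield y = 0.113. Discount each cash flow and weight by its year:
  t   CF        PV=CF/(1+0.113)^t    t·PV
  1     1,000.00       898.4726       898.4726
  2     1,000.00       807.2530     1,614.5060
  3     1,000.00       725.2947     2,175.8841
  4     1,375.00       896.0289     3,584.1158
  5     1,375.00       805.0575     4,025.2873
  6     1,375.00       723.3221     4,339.9324
  7     1,375.00       649.8851     4,549.1954
  8     1,375.00       583.9039     4,671.2313
  9     1,375.00       524.6217     4,721.5950
  10   26,375.00     9,041.5070    90,415.0704
  Σ                 15,655.3464   120,995.2902
Price P = Σ PV = 15,655.3464.
Macaulay duration = Σ(t·PV) / P = 120,995.2902 / 15,655.3464 = 7.72869 years.

7.73 years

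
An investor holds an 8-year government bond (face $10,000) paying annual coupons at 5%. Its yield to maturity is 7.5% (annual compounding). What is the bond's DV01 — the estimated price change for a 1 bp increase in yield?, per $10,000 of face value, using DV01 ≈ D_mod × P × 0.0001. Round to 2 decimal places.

Periodic yield y = 0.075.
  t   CF        PV=CF/(1+0.075)^t    t·PV
  1       500.00       465.1163       465.1163
  2       500.00       432.6663       865.3326
  3       500.00       402.4803     1,207.4409
  4       500.00       374.4003     1,497.6011
  5       500.00       348.2793     1,741.3966
  6       500.00       323.9808     1,943.8846
  7       500.00       301.3775     2,109.6422
  8    10,500.00     5,887.3735    47,098.9876
  Σ                  8,535.6741    56,929.4017
P = 8,535.6741; D_Mac = 6.66958 yrs; D_mod = 6.20426 yrs.
DV01 ≈ 6.20426 × 8,535.6741 × 0.0001 = 5.295758.

$5.30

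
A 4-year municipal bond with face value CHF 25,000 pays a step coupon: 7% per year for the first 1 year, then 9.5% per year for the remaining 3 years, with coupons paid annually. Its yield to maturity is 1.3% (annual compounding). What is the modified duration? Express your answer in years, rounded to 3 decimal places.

3.579 years

Periodic yield y = 0.013. First find Macaulay duration:
  t   CF        PV=CF/(1+0.013)^t    t·PV
  1     1,750.00     1,727.5420     1,727.5420
  2     2,375.00     2,314.4336     4,628.8672
  3     2,375.00     2,284.7321     6,854.1962
  4    27,375.00    25,996.5877   103,986.3508
  Σ                 32,323.2953   117,196.9561
P = 32,323.2953; Macaulay duration = 117,196.9561 / 32,323.2953 = 3.62577 years.
Modified duration = D_Mac / (1 + y) = 3.62577 / 1.013 = 3.57924 years.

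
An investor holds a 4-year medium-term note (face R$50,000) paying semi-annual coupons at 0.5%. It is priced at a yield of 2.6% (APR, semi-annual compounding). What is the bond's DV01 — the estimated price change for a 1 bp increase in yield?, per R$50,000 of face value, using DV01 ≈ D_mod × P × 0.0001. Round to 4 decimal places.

R$18.0116

Periodic yield y = 0.013.
  t   CF        PV=CF/(1+0.013)^t    t·PV
  1       125.00       123.3959       123.3959
  2       125.00       121.8123       243.6246
  3       125.00       120.2491       360.7472
  4       125.00       118.7059       474.8235
  5       125.00       117.1825       585.9125
  6       125.00       115.6787       694.0721
  7       125.00       114.1942       799.3591
  8    50,125.00    45,204.2036   361,633.6292
  Σ                 46,035.4221   364,915.5641
P = 46,035.4221; D_Mac = 7.92684 half-year periods = 3.96342 yrs; D_mod = 3.91256 yrs.
DV01 ≈ 3.91256 × 46,035.4221 × 0.0001 = 18.011627.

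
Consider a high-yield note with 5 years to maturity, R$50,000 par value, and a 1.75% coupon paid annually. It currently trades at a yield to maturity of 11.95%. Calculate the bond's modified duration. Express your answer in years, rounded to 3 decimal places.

4.268 years

Periodic yield y = 0.1195. First find Macaulay duration:
  t   CF        PV=CF/(1+0.1195)^t    t·PV
  1       875.00       781.5989       781.5989
  2       875.00       698.1679     1,396.3357
  3       875.00       623.6426     1,870.9277
  4       875.00       557.0724     2,228.2897
  5    50,875.00    28,932.3648   144,661.8241
  Σ                 31,592.8466   150,938.9762
P = 31,592.8466; Macaulay duration = 150,938.9762 / 31,592.8466 = 4.77763 years.
Modified duration = D_Mac / (1 + y) = 4.77763 / 1.1195 = 4.26765 years.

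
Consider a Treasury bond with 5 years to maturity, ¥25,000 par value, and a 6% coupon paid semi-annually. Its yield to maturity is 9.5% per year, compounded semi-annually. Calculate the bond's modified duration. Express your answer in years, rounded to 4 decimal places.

4.1403 years

Periodic yield y = 0.0475. First find Macaulay duration:
  t   CF        PV=CF/(1+0.0475)^t    t·PV
  1       750.00       715.9905       715.9905
  2       750.00       683.5231     1,367.0462
  3       750.00       652.5280     1,957.5841
  4       750.00       622.9384     2,491.7538
  5       750.00       594.6906     2,973.4532
  6       750.00       567.7238     3,406.3426
  7       750.00       541.9797     3,793.8581
  8       750.00       517.4031     4,139.2246
  9       750.00       493.9409     4,445.4680
  10   25,750.00    16,189.6298   161,896.2976
  Σ                 21,580.3479   187,187.0187
P = 21,580.3479; Macaulay duration = 187,187.0187 / 21,580.3479 = 8.67396 half-year periods = 4.33698 years.
Modified duration = D_Mac / (1 + y) = 4.33698 / 1.0475 = 4.14031 years.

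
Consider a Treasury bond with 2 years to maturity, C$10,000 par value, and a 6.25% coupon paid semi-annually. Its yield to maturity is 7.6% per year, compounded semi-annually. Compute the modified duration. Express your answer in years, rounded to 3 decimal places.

1.840 years

Periodic yield y = 0.038. First find Macaulay duration:
  t   CF        PV=CF/(1+0.038)^t    t·PV
  1       312.50       301.0597       301.0597
  2       312.50       290.0383       580.0766
  3       312.50       279.4203       838.2609
  4    10,312.50     8,883.3045    35,533.2179
  Σ                  9,753.8228    37,252.6151
P = 9,753.8228; Macaulay duration = 37,252.6151 / 9,753.8228 = 3.81928 half-year periods = 1.90964 years.
Modified duration = D_Mac / (1 + y) = 1.90964 / 1.038 = 1.83973 years.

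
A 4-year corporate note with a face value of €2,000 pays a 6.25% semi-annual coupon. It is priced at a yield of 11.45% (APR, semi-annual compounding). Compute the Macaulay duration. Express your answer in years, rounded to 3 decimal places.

3.556 years

Periodic yield y = 0.05725. Discount each cash flow and weight by its period:
  t   CF        PV=CF/(1+0.05725)^t    t·PV
  1        62.50        59.1156        59.1156
  2        62.50        55.9145       111.8290
  3        62.50        52.8868       158.6603
  4        62.50        50.0229       200.0918
  5        62.50        47.3142       236.5710
  6        62.50        44.7521       268.5129
  7        62.50        42.3288       296.3017
  8     2,062.50     1,321.2117    10,569.6935
  Σ                  1,673.5467    11,900.7759
Price P = Σ PV = 1,673.5467.
Macaulay duration = Σ(t·PV) / P = 11,900.7759 / 1,673.5467 = 7.11111 half-year periods.
In years: 7.11111 / 2 = 3.55556 years.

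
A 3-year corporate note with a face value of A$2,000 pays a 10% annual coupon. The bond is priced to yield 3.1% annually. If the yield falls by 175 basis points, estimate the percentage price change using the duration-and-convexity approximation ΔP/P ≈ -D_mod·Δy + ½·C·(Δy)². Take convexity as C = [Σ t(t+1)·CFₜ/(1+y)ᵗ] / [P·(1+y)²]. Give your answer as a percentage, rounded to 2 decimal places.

With y = 0.031:
  t   CF        PV=CF/(1+0.031)^t    t·PV        t(t+1)·PV
  1       200.00       193.9864       193.9864         387.9728
  2       200.00       188.1537       376.3073       1,128.9219
  3     2,200.00     2,007.4590     6,022.3770      24,089.5080
  Σ                  2,389.5991     6,592.6707      25,606.4028
P = 2,389.5991; D_Mac = 2.75890 yrs; D_mod = 2.67595 yrs; C = 10.08106.
Duration effect: -2.67595 × (-0.0175) = +0.046829
Convexity effect: 0.5 × 10.08106 × (-0.0175)² = +0.0015437
ΔP/P ≈ +0.046829 + 0.0015437 = +0.048373 = +4.8373%.

+4.84%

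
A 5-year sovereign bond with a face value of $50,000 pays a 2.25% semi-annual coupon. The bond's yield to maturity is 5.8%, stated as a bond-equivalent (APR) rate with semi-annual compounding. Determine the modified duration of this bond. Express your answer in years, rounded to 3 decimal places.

Periodic yield y = 0.029. First find Macaulay duration:
  t   CF        PV=CF/(1+0.029)^t    t·PV
  1       562.50       546.6472       546.6472
  2       562.50       531.2412     1,062.4825
  3       562.50       516.2694     1,548.8083
  4       562.50       501.7196     2,006.8782
  5       562.50       487.5797     2,437.8987
  6       562.50       473.8384     2,843.0306
  7       562.50       460.4844     3,223.3907
  8       562.50       447.5067     3,580.0535
  9       562.50       434.8947     3,914.0527
  10   50,562.50    37,990.4809   379,904.8092
  Σ                 42,390.6623   401,068.0515
P = 42,390.6623; Macaulay duration = 401,068.0515 / 42,390.6623 = 9.46124 half-year periods = 4.73062 years.
Modified duration = D_Mac / (1 + y) = 4.73062 / 1.029 = 4.59730 years.

4.597 years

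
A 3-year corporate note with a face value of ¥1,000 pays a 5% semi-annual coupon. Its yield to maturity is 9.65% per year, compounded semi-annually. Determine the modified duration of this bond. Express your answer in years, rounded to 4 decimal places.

Periodic yield y = 0.04825. First find Macaulay duration:
  t   CF        PV=CF/(1+0.04825)^t    t·PV
  1        25.00        23.8493        23.8493
  2        25.00        22.7515        45.5030
  3        25.00        21.7043        65.1128
  4        25.00        20.7053        82.8210
  5        25.00        19.7522        98.7610
  6     1,025.00       772.5643     4,635.3858
  Σ                    881.3268     4,951.4330
P = 881.3268; Macaulay duration = 4,951.4330 / 881.3268 = 5.61816 half-year periods = 2.80908 years.
Modified duration = D_Mac / (1 + y) = 2.80908 / 1.04825 = 2.67978 years.

2.6798 years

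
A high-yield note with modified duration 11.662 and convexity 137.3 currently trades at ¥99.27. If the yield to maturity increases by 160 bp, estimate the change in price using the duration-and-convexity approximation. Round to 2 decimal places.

-¥16.78

Duration effect: -D_mod·Δy = -11.662 × (+0.016) = -0.186592
Convexity effect: ½·C·(Δy)² = 0.5 × 137.3 × (0.016)² = +0.0175744
ΔP/P ≈ -0.186592 + 0.0175744 = -0.1690176
ΔP ≈ 99.27 × (-0.1690176) = -16.778377152.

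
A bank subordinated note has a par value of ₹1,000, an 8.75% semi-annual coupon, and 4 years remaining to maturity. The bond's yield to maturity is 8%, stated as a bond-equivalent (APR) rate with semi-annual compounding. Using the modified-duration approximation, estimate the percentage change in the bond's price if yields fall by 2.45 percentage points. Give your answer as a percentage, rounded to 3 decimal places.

Periodic yield y = 0.04. Modified duration first:
  t   CF        PV=CF/(1+0.04)^t    t·PV
  1        43.75        42.0673        42.0673
  2        43.75        40.4493        80.8987
  3        43.75        38.8936       116.6808
  4        43.75        37.3977       149.5907
  5        43.75        35.9593       179.7966
  6        43.75        34.5763       207.4576
  7        43.75        33.2464       232.7248
  8     1,043.75       762.6579     6,101.2632
  Σ                  1,025.2478     7,110.4796
P = 1,025.2478; D_Mac = 6.93538 half-year periods = 3.46769 yrs; D_mod = 3.46769/(1+0.04) = 3.33432 yrs.
ΔP/P ≈ -D_mod · Δy = -3.33432 × (-0.0245) = +0.081691 = +8.1691%.

+8.169%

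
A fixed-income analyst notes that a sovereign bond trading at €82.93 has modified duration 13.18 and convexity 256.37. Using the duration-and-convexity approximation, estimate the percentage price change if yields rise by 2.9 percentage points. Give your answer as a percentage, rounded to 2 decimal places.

Duration effect: -D_mod·Δy = -13.18 × (+0.029) = -0.382220
Convexity effect: ½·C·(Δy)² = 0.5 × 256.37 × (0.029)² = +0.107803585
ΔP/P ≈ -0.382220 + 0.107803585 = -0.274416415
= -27.4416415%.

-27.44%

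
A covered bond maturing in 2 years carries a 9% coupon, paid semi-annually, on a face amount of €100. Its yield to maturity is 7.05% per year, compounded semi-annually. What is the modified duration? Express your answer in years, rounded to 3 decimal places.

1.813 years

Periodic yield y = 0.03525. First find Macaulay duration:
  t   CF        PV=CF/(1+0.03525)^t    t·PV
  1         4.50         4.3468         4.3468
  2         4.50         4.1988         8.3975
  3         4.50         4.0558        12.1674
  4       104.50        90.9778       363.9111
  Σ                    103.5791       388.8228
P = 103.5791; Macaulay duration = 388.8228 / 103.5791 = 3.75387 half-year periods = 1.87694 years.
Modified duration = D_Mac / (1 + y) = 1.87694 / 1.03525 = 1.81303 years.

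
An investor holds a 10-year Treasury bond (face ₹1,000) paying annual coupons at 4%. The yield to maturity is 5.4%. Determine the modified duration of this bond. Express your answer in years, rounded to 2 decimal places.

Periodic yield y = 0.054. First find Macaulay duration:
  t   CF        PV=CF/(1+0.054)^t    t·PV
  1        40.00        37.9507        37.9507
  2        40.00        36.0063        72.0126
  3        40.00        34.1616       102.4848
  4        40.00        32.4114       129.6455
  5        40.00        30.7508       153.7542
  6        40.00        29.1754       175.0522
  7        40.00        27.6806       193.7643
  8        40.00        26.2624       210.0995
  9        40.00        24.9169       224.2524
  10    1,040.00       614.6491     6,146.4907
  Σ                    893.9652     7,445.5069
P = 893.9652; Macaulay duration = 7,445.5069 / 893.9652 = 8.32863 years.
Modified duration = D_Mac / (1 + y) = 8.32863 / 1.054 = 7.90193 years.

7.90 years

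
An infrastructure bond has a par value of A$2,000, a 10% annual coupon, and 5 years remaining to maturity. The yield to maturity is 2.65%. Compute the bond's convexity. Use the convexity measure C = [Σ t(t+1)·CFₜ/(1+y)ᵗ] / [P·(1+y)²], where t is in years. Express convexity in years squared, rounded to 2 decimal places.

23.11

With y = 0.0265:
  t   CF        PV=CF/(1+0.0265)^t    t·PV        t(t+1)·PV
  1       200.00       194.8368       194.8368         389.6736
  2       200.00       189.8069       379.6139       1,138.8416
  3       200.00       184.9069       554.7207       2,218.8829
  4       200.00       180.1334       720.5335       3,602.6675
  5     2,200.00     1,930.3138     9,651.5689      57,909.4136
  Σ                  2,679.9978    11,501.2738      65,259.4792
P = 2,679.9978.
Convexity = Σ t(t+1)·PV / [P·(1+y)²] = 65,259.4792 / (2,679.9978 × 1.053702) = 23.10954.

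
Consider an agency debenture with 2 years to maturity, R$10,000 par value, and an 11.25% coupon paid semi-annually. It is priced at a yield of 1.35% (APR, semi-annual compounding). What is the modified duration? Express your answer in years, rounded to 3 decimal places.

1.848 years

Periodic yield y = 0.00675. First find Macaulay duration:
  t   CF        PV=CF/(1+0.00675)^t    t·PV
  1       562.50       558.7286       558.7286
  2       562.50       554.9825     1,109.9649
  3       562.50       551.2614     1,653.7843
  4    10,562.50    10,282.0608    41,128.2433
  Σ                 11,947.0333    44,450.7211
P = 11,947.0333; Macaulay duration = 44,450.7211 / 11,947.0333 = 3.72065 half-year periods = 1.86032 years.
Modified duration = D_Mac / (1 + y) = 1.86032 / 1.00675 = 1.84785 years.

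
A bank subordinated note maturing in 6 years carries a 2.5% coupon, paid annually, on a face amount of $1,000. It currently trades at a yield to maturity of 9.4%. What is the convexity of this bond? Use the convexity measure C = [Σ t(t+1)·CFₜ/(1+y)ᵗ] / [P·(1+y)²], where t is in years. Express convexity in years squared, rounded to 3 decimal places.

31.705

With y = 0.094:
  t   CF        PV=CF/(1+0.094)^t    t·PV        t(t+1)·PV
  1        25.00        22.8519        22.8519          45.7038
  2        25.00        20.8884        41.7768         125.3305
  3        25.00        19.0936        57.2808         229.1233
  4        25.00        17.4530        69.8121         349.0605
  5        25.00        15.9534        79.7670         478.6022
  6     1,025.00       597.8881     3,587.3288      25,111.3016
  Σ                    694.1285     3,858.8175      26,339.1219
P = 694.1285.
Convexity = Σ t(t+1)·PV / [P·(1+y)²] = 26,339.1219 / (694.1285 × 1.196836) = 31.70493.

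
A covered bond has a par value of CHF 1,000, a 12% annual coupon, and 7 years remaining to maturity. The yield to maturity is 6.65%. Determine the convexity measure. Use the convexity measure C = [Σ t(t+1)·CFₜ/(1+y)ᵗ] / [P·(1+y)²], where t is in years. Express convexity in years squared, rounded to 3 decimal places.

With y = 0.0665:
  t   CF        PV=CF/(1+0.0665)^t    t·PV        t(t+1)·PV
  1       120.00       112.5176       112.5176         225.0352
  2       120.00       105.5017       211.0034         633.0103
  3       120.00        98.9233       296.7699       1,187.0798
  4       120.00        92.7551       371.0204       1,855.1020
  5       120.00        86.9715       434.8575       2,609.1449
  6       120.00        81.5485       489.2911       3,425.0379
  7     1,120.00       713.6611     4,995.6275      39,965.0197
  Σ                  1,291.8788     6,911.0874      49,899.4298
P = 1,291.8788.
Convexity = Σ t(t+1)·PV / [P·(1+y)²] = 49,899.4298 / (1,291.8788 × 1.137422) = 33.95878.

33.959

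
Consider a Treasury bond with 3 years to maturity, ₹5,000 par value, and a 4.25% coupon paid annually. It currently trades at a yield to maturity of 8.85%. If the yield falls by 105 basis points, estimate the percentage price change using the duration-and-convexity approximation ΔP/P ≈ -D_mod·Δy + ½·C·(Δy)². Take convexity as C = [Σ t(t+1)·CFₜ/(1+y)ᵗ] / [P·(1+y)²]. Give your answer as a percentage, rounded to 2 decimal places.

+2.82%

With y = 0.0885:
  t   CF        PV=CF/(1+0.0885)^t    t·PV        t(t+1)·PV
  1       212.50       195.2228       195.2228         390.4456
  2       212.50       179.3503       358.7006       1,076.1017
  3     5,212.50     4,041.6692    12,125.0077      48,500.0307
  Σ                  4,416.2423    12,678.9310      49,966.5780
P = 4,416.2423; D_Mac = 2.87098 yrs; D_mod = 2.63755 yrs; C = 9.54926.
Duration effect: -2.63755 × (-0.0105) = +0.027694
Convexity effect: 0.5 × 9.54926 × (-0.0105)² = +0.0005264
ΔP/P ≈ +0.027694 + 0.0005264 = +0.028221 = +2.8221%.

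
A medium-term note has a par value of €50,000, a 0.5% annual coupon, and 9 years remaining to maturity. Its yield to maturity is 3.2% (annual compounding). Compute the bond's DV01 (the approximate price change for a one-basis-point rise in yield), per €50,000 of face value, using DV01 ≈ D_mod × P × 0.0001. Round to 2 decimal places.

Periodic yield y = 0.032.
  t   CF        PV=CF/(1+0.032)^t    t·PV
  1       250.00       242.2481       242.2481
  2       250.00       234.7365       469.4730
  3       250.00       227.4578       682.3735
  4       250.00       220.4049       881.6195
  5       250.00       213.5706     1,067.8531
  6       250.00       206.9483     1,241.6897
  7       250.00       200.5313     1,403.7190
  8       250.00       194.3133     1,554.5061
  9    50,250.00    37,845.8959   340,613.0631
  Σ                 39,586.1066   348,156.5451
P = 39,586.1066; D_Mac = 8.79492 yrs; D_mod = 8.52221 yrs.
DV01 ≈ 8.52221 × 39,586.1066 × 0.0001 = 33.736099.

€33.74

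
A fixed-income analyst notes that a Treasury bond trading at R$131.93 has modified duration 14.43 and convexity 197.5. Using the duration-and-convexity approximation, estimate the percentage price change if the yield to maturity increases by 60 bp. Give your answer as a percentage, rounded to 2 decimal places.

-8.30%

Duration effect: -D_mod·Δy = -14.43 × (+0.006) = -0.086580
Convexity effect: ½·C·(Δy)² = 0.5 × 197.5 × (0.006)² = +0.0035550
ΔP/P ≈ -0.086580 + 0.0035550 = -0.083025
= -8.3025%.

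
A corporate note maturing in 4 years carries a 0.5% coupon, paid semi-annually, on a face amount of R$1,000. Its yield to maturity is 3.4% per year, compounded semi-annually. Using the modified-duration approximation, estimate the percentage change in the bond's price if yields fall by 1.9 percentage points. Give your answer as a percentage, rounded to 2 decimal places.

Periodic yield y = 0.017. Modified duration first:
  t   CF        PV=CF/(1+0.017)^t    t·PV
  1         2.50         2.4582         2.4582
  2         2.50         2.4171         4.8342
  3         2.50         2.3767         7.1301
  4         2.50         2.3370         9.3479
  5         2.50         2.2979        11.4896
  6         2.50         2.2595        13.5571
  7         2.50         2.2217        15.5522
  8     1,002.50       876.0255     7,008.2042
  Σ                    892.3937     7,072.5736
P = 892.3937; D_Mac = 7.92540 half-year periods = 3.96270 yrs; D_mod = 3.96270/(1+0.017) = 3.89646 yrs.
ΔP/P ≈ -D_mod · Δy = -3.89646 × (-0.019) = +0.074033 = +7.4033%.

+7.40%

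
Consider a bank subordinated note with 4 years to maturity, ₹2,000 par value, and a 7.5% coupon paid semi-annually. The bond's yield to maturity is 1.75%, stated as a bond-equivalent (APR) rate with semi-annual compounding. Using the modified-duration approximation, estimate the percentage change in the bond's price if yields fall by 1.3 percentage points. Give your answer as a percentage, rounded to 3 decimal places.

Periodic yield y = 0.00875. Modified duration first:
  t   CF        PV=CF/(1+0.00875)^t    t·PV
  1        75.00        74.3494        74.3494
  2        75.00        73.7045       147.4091
  3        75.00        73.0652       219.1956
  4        75.00        72.4314       289.7257
  5        75.00        71.8032       359.0158
  6        75.00        71.1803       427.0820
  7        75.00        70.5629       493.9403
  8     2,075.00     1,935.3063    15,482.4507
  Σ                  2,442.4033    17,493.1686
P = 2,442.4033; D_Mac = 7.16228 half-year periods = 3.58114 yrs; D_mod = 3.58114/(1+0.00875) = 3.55008 yrs.
ΔP/P ≈ -D_mod · Δy = -3.55008 × (-0.013) = +0.046151 = +4.6151%.

+4.615%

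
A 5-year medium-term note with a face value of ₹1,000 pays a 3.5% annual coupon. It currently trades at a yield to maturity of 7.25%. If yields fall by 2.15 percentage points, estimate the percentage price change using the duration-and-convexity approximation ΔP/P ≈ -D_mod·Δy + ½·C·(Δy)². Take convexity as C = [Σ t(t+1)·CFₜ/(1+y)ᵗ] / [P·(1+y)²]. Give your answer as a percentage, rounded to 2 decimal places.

+9.85%

With y = 0.0725:
  t   CF        PV=CF/(1+0.0725)^t    t·PV        t(t+1)·PV
  1        35.00        32.6340        32.6340          65.2681
  2        35.00        30.4280        60.8560         182.5680
  3        35.00        28.3711        85.1133         340.4532
  4        35.00        26.4532       105.8130         529.0648
  5     1,035.00       729.3800     3,646.9000      21,881.3997
  Σ                    847.2664     3,931.3162      22,998.7538
P = 847.2664; D_Mac = 4.64000 yrs; D_mod = 4.32634 yrs; C = 23.59879.
Duration effect: -4.32634 × (-0.0215) = +0.093016
Convexity effect: 0.5 × 23.59879 × (-0.0215)² = +0.0054543
ΔP/P ≈ +0.093016 + 0.0054543 = +0.098471 = +9.8471%.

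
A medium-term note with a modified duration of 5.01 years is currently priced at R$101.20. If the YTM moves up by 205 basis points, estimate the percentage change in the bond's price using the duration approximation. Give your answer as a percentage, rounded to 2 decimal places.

Duration approximation: ΔP/P ≈ -D_mod · Δy = -5.01 × (+0.0205) = -0.102705.
As a percentage: -10.2705%.

-10.27%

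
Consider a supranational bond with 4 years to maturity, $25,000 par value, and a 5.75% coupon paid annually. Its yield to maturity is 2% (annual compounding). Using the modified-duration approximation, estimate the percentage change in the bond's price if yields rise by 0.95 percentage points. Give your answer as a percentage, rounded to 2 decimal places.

-3.45%

Periodic yield y = 0.02. Modified duration first:
  t   CF        PV=CF/(1+0.02)^t    t·PV
  1     1,437.50     1,409.3137     1,409.3137
  2     1,437.50     1,381.6801     2,763.3602
  3     1,437.50     1,354.5884     4,063.7651
  4    26,437.50    24,424.1635    97,696.6538
  Σ                 28,569.7457   105,933.0928
P = 28,569.7457; D_Mac = 3.70788 yrs; D_mod = 3.70788/(1+0.02) = 3.63517 yrs.
ΔP/P ≈ -D_mod · Δy = -3.63517 × (+0.0095) = -0.034534 = -3.4534%.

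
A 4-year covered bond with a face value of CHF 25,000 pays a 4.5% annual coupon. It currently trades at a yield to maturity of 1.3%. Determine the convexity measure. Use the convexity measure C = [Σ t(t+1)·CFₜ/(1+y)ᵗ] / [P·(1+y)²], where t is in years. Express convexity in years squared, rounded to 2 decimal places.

With y = 0.013:
  t   CF        PV=CF/(1+0.013)^t    t·PV        t(t+1)·PV
  1     1,125.00     1,110.5627     1,110.5627       2,221.1254
  2     1,125.00     1,096.3106     2,192.6213       6,577.8639
  3     1,125.00     1,082.2415     3,246.7245      12,986.8981
  4    26,125.00    24,809.5289    99,238.1156     496,190.5780
  Σ                 28,098.6437   105,788.0241     517,976.4653
P = 28,098.6437.
Convexity = Σ t(t+1)·PV / [P·(1+y)²] = 517,976.4653 / (28,098.6437 × 1.026169) = 17.96411.

17.96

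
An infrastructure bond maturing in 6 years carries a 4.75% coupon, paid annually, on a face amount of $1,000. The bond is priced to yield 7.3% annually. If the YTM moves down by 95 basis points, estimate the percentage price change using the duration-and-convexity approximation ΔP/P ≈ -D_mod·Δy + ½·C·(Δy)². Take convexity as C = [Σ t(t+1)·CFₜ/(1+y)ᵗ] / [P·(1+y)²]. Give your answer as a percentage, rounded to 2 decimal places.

+4.84%

With y = 0.073:
  t   CF        PV=CF/(1+0.073)^t    t·PV        t(t+1)·PV
  1        47.50        44.2684        44.2684          88.5368
  2        47.50        41.2567        82.5133         247.5400
  3        47.50        38.4498       115.3495         461.3980
  4        47.50        35.8340       143.3358         716.6791
  5        47.50        33.3960       166.9802       1,001.8813
  6     1,047.50       686.3659     4,118.1954      28,827.3679
  Σ                    879.5708     4,670.6427      31,343.4030
P = 879.5708; D_Mac = 5.31014 yrs; D_mod = 4.94887 yrs; C = 30.95109.
Duration effect: -4.94887 × (-0.0095) = +0.047014
Convexity effect: 0.5 × 30.95109 × (-0.0095)² = +0.0013967
ΔP/P ≈ +0.047014 + 0.0013967 = +0.048411 = +4.8411%.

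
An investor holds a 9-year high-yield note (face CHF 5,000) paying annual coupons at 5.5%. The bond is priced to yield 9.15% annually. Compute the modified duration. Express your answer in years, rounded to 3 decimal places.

6.489 years

Periodic yield y = 0.0915. First find Macaulay duration:
  t   CF        PV=CF/(1+0.0915)^t    t·PV
  1       275.00       251.9469       251.9469
  2       275.00       230.8263       461.6525
  3       275.00       211.4762       634.4286
  4       275.00       193.7482       774.9929
  5       275.00       177.5064       887.5320
  6       275.00       162.6261       975.7566
  7       275.00       148.9932     1,042.9526
  8       275.00       136.5032     1,092.0255
  9     5,275.00     2,398.8815    21,589.9339
  Σ                  3,912.5080    27,711.2213
P = 3,912.5080; Macaulay duration = 27,711.2213 / 3,912.5080 = 7.08273 years.
Modified duration = D_Mac / (1 + y) = 7.08273 / 1.0915 = 6.48898 years.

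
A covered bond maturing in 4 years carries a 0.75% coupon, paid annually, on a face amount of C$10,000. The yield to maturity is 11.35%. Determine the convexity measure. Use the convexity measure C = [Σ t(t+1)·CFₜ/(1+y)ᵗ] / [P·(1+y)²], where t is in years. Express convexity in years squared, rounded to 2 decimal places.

15.83

With y = 0.1135:
  t   CF        PV=CF/(1+0.1135)^t    t·PV        t(t+1)·PV
  1        75.00        67.3552        67.3552         134.7104
  2        75.00        60.4896       120.9792         362.9377
  3        75.00        54.3239       162.9716         651.8863
  4    10,075.00     6,553.6640    26,214.6559     131,073.2793
  Σ                  6,735.8326    26,565.9618     132,222.8136
P = 6,735.8326.
Convexity = Σ t(t+1)·PV / [P·(1+y)²] = 132,222.8136 / (6,735.8326 × 1.239882) = 15.83196.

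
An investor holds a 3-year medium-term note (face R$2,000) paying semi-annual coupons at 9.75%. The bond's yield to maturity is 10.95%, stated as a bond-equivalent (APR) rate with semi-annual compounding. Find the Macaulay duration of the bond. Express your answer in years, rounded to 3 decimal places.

Periodic yield y = 0.05475. Discount each cash flow and weight by its period:
  t   CF        PV=CF/(1+0.05475)^t    t·PV
  1        97.50        92.4390        92.4390
  2        97.50        87.6406       175.2813
  3        97.50        83.0914       249.2742
  4        97.50        78.7783       315.1131
  5        97.50        74.6891       373.4453
  6     2,097.50     1,523.3678     9,140.2067
  Σ                  1,940.0061    10,345.7594
Price P = Σ PV = 1,940.0061.
Macaulay duration = Σ(t·PV) / P = 10,345.7594 / 1,940.0061 = 5.33285 half-year periods.
In years: 5.33285 / 2 = 2.66642 years.

2.666 years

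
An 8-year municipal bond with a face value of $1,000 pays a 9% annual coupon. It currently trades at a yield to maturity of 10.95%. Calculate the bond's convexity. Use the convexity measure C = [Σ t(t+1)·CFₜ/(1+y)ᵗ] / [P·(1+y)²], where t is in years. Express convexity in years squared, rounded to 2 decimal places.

38.68

With y = 0.1095:
  t   CF        PV=CF/(1+0.1095)^t    t·PV        t(t+1)·PV
  1        90.00        81.1176        81.1176         162.2352
  2        90.00        73.1119       146.2237         438.6712
  3        90.00        65.8962       197.6887         790.7548
  4        90.00        59.3927       237.5709       1,187.8546
  5        90.00        53.5311       267.6554       1,605.9323
  6        90.00        48.2479       289.4876       2,026.4130
  7        90.00        43.4862       304.4033       2,435.2267
  8     1,090.00       474.6878     3,797.5022      34,177.5197
  Σ                    899.4714     5,321.6494      42,824.6075
P = 899.4714.
Convexity = Σ t(t+1)·PV / [P·(1+y)²] = 42,824.6075 / (899.4714 × 1.230990) = 38.67688.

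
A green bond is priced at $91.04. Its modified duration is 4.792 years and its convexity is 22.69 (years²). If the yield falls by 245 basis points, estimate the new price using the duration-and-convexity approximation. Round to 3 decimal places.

$102.348

Duration effect: -D_mod·Δy = -4.792 × (-0.0245) = +0.117404
Convexity effect: ½·C·(Δy)² = 0.5 × 22.69 × (-0.0245)² = +0.00680983625
ΔP/P ≈ +0.117404 + 0.00680983625 = +0.12421383625
New price ≈ 91.04 × (1 + 0.12421383625) = 102.3484276522.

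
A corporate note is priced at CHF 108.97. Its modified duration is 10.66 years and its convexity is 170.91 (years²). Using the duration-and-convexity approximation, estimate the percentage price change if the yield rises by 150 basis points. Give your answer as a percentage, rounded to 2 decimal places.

-14.07%

Duration effect: -D_mod·Δy = -10.66 × (+0.015) = -0.159900
Convexity effect: ½·C·(Δy)² = 0.5 × 170.91 × (0.015)² = +0.019227375
ΔP/P ≈ -0.159900 + 0.019227375 = -0.140672625
= -14.0672625%.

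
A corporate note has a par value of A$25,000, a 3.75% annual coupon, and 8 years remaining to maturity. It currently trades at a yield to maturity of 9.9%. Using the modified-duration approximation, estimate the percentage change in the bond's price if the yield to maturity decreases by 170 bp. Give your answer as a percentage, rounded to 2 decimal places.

+10.53%

Periodic yield y = 0.099. Modified duration first:
  t   CF        PV=CF/(1+0.099)^t    t·PV
  1       937.50       853.0482       853.0482
  2       937.50       776.2040     1,552.4081
  3       937.50       706.2821     2,118.8463
  4       937.50       642.6589     2,570.6355
  5       937.50       584.7669     2,923.8347
  6       937.50       532.0900     3,192.5402
  7       937.50       484.1584     3,389.1085
  8    25,937.50    12,188.3965    97,507.1722
  Σ                 16,767.6051   114,107.5936
P = 16,767.6051; D_Mac = 6.80524 yrs; D_mod = 6.80524/(1+0.099) = 6.19221 yrs.
ΔP/P ≈ -D_mod · Δy = -6.19221 × (-0.017) = +0.105268 = +10.5268%.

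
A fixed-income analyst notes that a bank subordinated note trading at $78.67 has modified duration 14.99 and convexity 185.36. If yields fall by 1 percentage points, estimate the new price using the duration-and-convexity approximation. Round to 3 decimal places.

Duration effect: -D_mod·Δy = -14.99 × (-0.01) = +0.149900
Convexity effect: ½·C·(Δy)² = 0.5 × 185.36 × (-0.01)² = +0.0092680
ΔP/P ≈ +0.149900 + 0.0092680 = +0.159168
New price ≈ 78.67 × (1 + 0.159168) = 91.19174656.

$91.192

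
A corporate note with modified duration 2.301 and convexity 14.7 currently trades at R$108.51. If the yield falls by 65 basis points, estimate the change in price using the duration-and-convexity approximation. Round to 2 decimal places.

Duration effect: -D_mod·Δy = -2.301 × (-0.0065) = +0.0149565
Convexity effect: ½·C·(Δy)² = 0.5 × 14.7 × (-0.0065)² = +0.0003105375
ΔP/P ≈ +0.0149565 + 0.0003105375 = +0.0152670375
ΔP ≈ 108.51 × (+0.0152670375) = +1.656626239125.

+R$1.66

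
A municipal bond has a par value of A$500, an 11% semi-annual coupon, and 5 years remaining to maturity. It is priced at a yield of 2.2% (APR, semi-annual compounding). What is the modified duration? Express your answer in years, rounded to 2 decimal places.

4.11 years

Periodic yield y = 0.011. First find Macaulay duration:
  t   CF        PV=CF/(1+0.011)^t    t·PV
  1        27.50        27.2008        27.2008
  2        27.50        26.9048        53.8097
  3        27.50        26.6121        79.8363
  4        27.50        26.3226       105.2902
  5        27.50        26.0362       130.1808
  6        27.50        25.7529       154.5173
  7        27.50        25.4727       178.3087
  8        27.50        25.1955       201.5642
  9        27.50        24.9214       224.2925
  10      527.50       472.8364     4,728.3641
  Σ                    707.2553     5,883.3646
P = 707.2553; Macaulay duration = 5,883.3646 / 707.2553 = 8.31859 half-year periods = 4.15929 years.
Modified duration = D_Mac / (1 + y) = 4.15929 / 1.011 = 4.11404 years.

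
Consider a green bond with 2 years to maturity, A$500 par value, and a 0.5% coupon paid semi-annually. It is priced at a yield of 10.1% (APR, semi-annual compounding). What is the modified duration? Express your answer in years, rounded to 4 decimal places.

Periodic yield y = 0.0505. First find Macaulay duration:
  t   CF        PV=CF/(1+0.0505)^t    t·PV
  1         1.25         1.1899         1.1899
  2         1.25         1.1327         2.2654
  3         1.25         1.0783         3.2348
  4       501.25       411.5951     1,646.3803
  Σ                    414.9959     1,653.0704
P = 414.9959; Macaulay duration = 1,653.0704 / 414.9959 = 3.98334 half-year periods = 1.99167 years.
Modified duration = D_Mac / (1 + y) = 1.99167 / 1.0505 = 1.89593 years.

1.8959 years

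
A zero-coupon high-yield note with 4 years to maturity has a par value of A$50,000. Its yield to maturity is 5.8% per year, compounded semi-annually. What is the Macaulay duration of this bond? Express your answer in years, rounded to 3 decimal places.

A zero-coupon bond has a single cash flow at maturity, so its Macaulay duration equals its maturity: 4 years.
(Equivalently: 8 semi-annual periods ÷ 2 = 4 years.)

4.000 years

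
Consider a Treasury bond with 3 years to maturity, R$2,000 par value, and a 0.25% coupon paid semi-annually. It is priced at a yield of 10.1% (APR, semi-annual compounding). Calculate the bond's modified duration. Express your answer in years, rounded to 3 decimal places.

2.845 years

Periodic yield y = 0.0505. First find Macaulay duration:
  t   CF        PV=CF/(1+0.0505)^t    t·PV
  1         2.50         2.3798         2.3798
  2         2.50         2.2654         4.5308
  3         2.50         2.1565         6.4695
  4         2.50         2.0528         8.2114
  5         2.50         1.9542         9.7708
  6     2,002.50     1,490.0340     8,940.2041
  Σ                  1,500.8428     8,971.5665
P = 1,500.8428; Macaulay duration = 8,971.5665 / 1,500.8428 = 5.97769 half-year periods = 2.98884 years.
Modified duration = D_Mac / (1 + y) = 2.98884 / 1.0505 = 2.84516 years.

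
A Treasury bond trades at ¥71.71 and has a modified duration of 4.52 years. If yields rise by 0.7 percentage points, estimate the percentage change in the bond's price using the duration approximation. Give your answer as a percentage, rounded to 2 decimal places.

-3.16%

Duration approximation: ΔP/P ≈ -D_mod · Δy = -4.52 × (+0.007) = -0.031640.
As a percentage: -3.1640%.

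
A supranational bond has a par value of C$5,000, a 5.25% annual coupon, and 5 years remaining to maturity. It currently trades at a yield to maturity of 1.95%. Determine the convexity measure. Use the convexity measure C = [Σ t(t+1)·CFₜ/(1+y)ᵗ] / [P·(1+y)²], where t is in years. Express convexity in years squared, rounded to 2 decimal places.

25.51

With y = 0.0195:
  t   CF        PV=CF/(1+0.0195)^t    t·PV        t(t+1)·PV
  1       262.50       257.4792       257.4792         514.9583
  2       262.50       252.5543       505.1087       1,515.3261
  3       262.50       247.7237       743.1712       2,972.6848
  4       262.50       242.9855       971.9421       4,859.7103
  5     5,262.50     4,778.1080    23,890.5398     143,343.2388
  Σ                  5,778.8507    26,368.2409     153,205.9183
P = 5,778.8507.
Convexity = Σ t(t+1)·PV / [P·(1+y)²] = 153,205.9183 / (5,778.8507 × 1.039380) = 25.50701.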